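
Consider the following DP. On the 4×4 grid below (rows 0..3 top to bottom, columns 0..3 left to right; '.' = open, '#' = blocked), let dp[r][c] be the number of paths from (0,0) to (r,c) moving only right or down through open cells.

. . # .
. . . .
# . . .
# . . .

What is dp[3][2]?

6

r\c   0   1   2   3
  0   1   1   0   0
  1   1   2   2   2
  2   0   2   4   6
  3   0   2   6  12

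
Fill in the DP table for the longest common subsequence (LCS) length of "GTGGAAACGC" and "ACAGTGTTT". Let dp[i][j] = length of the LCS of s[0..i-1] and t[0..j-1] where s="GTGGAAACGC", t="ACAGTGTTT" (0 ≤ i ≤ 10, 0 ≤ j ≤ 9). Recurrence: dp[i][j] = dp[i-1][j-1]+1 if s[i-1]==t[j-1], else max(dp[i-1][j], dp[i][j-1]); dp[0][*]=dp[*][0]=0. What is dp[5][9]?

3

   ''  A  C  A  G  T  G  T  T  T
''  0  0  0  0  0  0  0  0  0  0
 G  0  0  0  0  1  1  1  1  1  1
 T  0  0  0  0  1  2  2  2  2  2
 G  0  0  0  0  1  2  3  3  3  3
 G  0  0  0  0  1  2  3  3  3  3
 A  0  1  1  1  1  2  3  3  3  3
 A  0  1  1  2  2  2  3  3  3  3
 A  0  1  1  2  2  2  3  3  3  3
 C  0  1  2  2  2  2  3  3  3  3
 G  0  1  2  2  3  3  3  3  3  3
 C  0  1  2  2  3  3  3  3  3  3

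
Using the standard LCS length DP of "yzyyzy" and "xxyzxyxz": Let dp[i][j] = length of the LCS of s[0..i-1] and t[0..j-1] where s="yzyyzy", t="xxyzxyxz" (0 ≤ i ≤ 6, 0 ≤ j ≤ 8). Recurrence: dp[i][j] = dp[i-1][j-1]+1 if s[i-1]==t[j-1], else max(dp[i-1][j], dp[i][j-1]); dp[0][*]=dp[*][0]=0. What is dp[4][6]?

3

   ''  x  x  y  z  x  y  x  z
''  0  0  0  0  0  0  0  0  0
 y  0  0  0  1  1  1  1  1  1
 z  0  0  0  1  2  2  2  2  2
 y  0  0  0  1  2  2  3  3  3
 y  0  0  0  1  2  2  3  3  3
 z  0  0  0  1  2  2  3  3  4
 y  0  0  0  1  2  2  3  3  4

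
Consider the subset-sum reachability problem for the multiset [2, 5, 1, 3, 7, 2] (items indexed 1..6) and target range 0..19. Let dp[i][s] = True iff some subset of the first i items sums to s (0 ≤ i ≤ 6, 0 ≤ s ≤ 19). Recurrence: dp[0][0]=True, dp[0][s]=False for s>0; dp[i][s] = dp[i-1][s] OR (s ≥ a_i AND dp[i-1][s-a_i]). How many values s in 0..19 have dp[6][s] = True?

20

i\s   0   1   2   3   4   5   6   7   8   9  10  11  12  13  14  15  16  17  18  19
  0   T   F   F   F   F   F   F   F   F   F   F   F   F   F   F   F   F   F   F   F
  1   T   F   T   F   F   F   F   F   F   F   F   F   F   F   F   F   F   F   F   F
  2   T   F   T   F   F   T   F   T   F   F   F   F   F   F   F   F   F   F   F   F
  3   T   T   T   T   F   T   T   T   T   F   F   F   F   F   F   F   F   F   F   F
  4   T   T   T   T   T   T   T   T   T   T   T   T   F   F   F   F   F   F   F   F
  5   T   T   T   T   T   T   T   T   T   T   T   T   T   T   T   T   T   T   T   F
  6   T   T   T   T   T   T   T   T   T   T   T   T   T   T   T   T   T   T   T   T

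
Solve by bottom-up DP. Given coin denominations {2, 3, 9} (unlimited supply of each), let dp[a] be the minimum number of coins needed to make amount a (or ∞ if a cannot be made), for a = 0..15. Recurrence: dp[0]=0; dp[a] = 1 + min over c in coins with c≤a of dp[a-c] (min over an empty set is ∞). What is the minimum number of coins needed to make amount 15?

3

 a  0  1  2  3  4  5  6  7  8  9 10 11 12 13 14 15
dp  0  -  1  1  2  2  2  3  3  1  4  2  2  3  3  3
(- denotes ∞ / unreachable)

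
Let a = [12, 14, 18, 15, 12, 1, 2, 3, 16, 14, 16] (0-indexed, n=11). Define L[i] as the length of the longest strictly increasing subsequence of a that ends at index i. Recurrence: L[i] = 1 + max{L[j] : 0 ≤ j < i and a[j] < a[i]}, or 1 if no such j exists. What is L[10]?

   i    0    1    2    3    4    5    6    7    8    9   10
a[i]   12   14   18   15   12    1    2    3   16   14   16
L[i]    1    2    3    3    1    1    2    3    4    4    5

5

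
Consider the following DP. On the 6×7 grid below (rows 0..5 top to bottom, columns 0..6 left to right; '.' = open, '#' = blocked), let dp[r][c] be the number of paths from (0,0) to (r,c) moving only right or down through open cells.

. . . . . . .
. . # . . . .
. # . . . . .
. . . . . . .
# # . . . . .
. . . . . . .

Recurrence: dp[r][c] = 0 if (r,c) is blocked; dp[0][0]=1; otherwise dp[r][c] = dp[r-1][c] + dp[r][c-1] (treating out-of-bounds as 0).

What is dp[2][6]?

10

r\c   0   1   2   3   4   5   6
  0   1   1   1   1   1   1   1
  1   1   2   0   1   2   3   4
  2   1   0   0   1   3   6  10
  3   1   1   1   2   5  11  21
  4   0   0   1   3   8  19  40
  5   0   0   1   4  12  31  71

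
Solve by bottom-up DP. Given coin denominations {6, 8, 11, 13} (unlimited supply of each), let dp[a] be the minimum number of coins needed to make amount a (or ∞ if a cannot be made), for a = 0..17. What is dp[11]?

1

 a  0  1  2  3  4  5  6  7  8  9 10 11 12 13 14 15 16 17
dp  0  -  -  -  -  -  1  -  1  -  -  1  2  1  2  -  2  2
(- denotes ∞ / unreachable)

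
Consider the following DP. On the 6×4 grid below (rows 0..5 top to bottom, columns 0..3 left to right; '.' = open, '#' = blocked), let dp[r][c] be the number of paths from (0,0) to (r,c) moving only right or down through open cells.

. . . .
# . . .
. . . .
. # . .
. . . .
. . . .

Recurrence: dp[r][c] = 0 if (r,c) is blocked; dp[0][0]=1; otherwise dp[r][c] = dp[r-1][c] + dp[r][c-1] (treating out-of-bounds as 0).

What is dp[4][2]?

3

r\c   0   1   2   3
  0   1   1   1   1
  1   0   1   2   3
  2   0   1   3   6
  3   0   0   3   9
  4   0   0   3  12
  5   0   0   3  15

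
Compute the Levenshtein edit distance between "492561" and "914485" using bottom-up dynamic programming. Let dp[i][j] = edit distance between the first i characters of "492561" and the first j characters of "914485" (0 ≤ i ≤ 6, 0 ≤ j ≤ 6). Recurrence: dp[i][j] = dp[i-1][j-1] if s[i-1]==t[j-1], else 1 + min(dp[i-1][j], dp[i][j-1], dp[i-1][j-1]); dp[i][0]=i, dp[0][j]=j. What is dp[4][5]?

   ''  9  1  4  4  8  5
''  0  1  2  3  4  5  6
 4  1  1  2  2  3  4  5
 9  2  1  2  3  3  4  5
 2  3  2  2  3  4  4  5
 5  4  3  3  3  4  5  4
 6  5  4  4  4  4  5  5
 1  6  5  4  5  5  5  6

5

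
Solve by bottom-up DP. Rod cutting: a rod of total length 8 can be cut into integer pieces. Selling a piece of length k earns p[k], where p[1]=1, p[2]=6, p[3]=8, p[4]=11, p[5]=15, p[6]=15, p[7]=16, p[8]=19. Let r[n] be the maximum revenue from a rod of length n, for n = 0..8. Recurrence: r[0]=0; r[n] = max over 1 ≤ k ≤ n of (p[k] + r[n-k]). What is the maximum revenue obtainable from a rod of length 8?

24

   n    0    1    2    3    4    5    6    7    8
r[n]    0    1    6    8   12   15   18   21   24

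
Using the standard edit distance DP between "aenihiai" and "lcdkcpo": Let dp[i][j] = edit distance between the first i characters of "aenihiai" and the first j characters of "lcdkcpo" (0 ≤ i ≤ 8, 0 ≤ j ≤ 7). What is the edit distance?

8

   ''  l  c  d  k  c  p  o
''  0  1  2  3  4  5  6  7
 a  1  1  2  3  4  5  6  7
 e  2  2  2  3  4  5  6  7
 n  3  3  3  3  4  5  6  7
 i  4  4  4  4  4  5  6  7
 h  5  5  5  5  5  5  6  7
 i  6  6  6  6  6  6  6  7
 a  7  7  7  7  7  7  7  7
 i  8  8  8  8  8  8  8  8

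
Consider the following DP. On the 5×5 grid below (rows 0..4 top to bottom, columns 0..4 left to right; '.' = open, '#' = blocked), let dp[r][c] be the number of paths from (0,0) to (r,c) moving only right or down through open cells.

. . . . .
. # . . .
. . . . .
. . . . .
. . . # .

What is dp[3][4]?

r\c   0   1   2   3   4
  0   1   1   1   1   1
  1   1   0   1   2   3
  2   1   1   2   4   7
  3   1   2   4   8  15
  4   1   3   7   0  15

15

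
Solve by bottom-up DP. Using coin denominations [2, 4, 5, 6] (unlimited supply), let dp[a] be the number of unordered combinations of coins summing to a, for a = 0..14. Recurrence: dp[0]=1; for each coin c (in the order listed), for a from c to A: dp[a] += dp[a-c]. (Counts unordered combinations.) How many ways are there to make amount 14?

after  coin     0     1     2     3     4     5     6     7     8     9    10    11    12    13    14
          2     1     0     1     0     1     0     1     0     1     0     1     0     1     0     1
          4     1     0     1     0     2     0     2     0     3     0     3     0     4     0     4
          5     1     0     1     0     2     1     2     1     3     2     4     2     5     3     6
          6     1     0     1     0     2     1     3     1     4     2     6     3     8     4    10

10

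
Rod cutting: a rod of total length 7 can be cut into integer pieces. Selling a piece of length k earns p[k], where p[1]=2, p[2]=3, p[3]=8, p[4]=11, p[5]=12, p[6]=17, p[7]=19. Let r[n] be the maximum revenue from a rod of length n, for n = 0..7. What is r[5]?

   n    0    1    2    3    4    5    6    7
r[n]    0    2    4    8   11   13   17   19

13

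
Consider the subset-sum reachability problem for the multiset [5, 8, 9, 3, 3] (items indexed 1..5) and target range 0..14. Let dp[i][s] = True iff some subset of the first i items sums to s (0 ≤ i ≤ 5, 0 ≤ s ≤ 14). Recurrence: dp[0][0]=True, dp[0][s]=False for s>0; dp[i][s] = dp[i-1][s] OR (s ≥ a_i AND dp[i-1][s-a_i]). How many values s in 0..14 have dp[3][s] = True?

6

i\s   0   1   2   3   4   5   6   7   8   9  10  11  12  13  14
  0   T   F   F   F   F   F   F   F   F   F   F   F   F   F   F
  1   T   F   F   F   F   T   F   F   F   F   F   F   F   F   F
  2   T   F   F   F   F   T   F   F   T   F   F   F   F   T   F
  3   T   F   F   F   F   T   F   F   T   T   F   F   F   T   T
  4   T   F   F   T   F   T   F   F   T   T   F   T   T   T   T
  5   T   F   F   T   F   T   T   F   T   T   F   T   T   T   T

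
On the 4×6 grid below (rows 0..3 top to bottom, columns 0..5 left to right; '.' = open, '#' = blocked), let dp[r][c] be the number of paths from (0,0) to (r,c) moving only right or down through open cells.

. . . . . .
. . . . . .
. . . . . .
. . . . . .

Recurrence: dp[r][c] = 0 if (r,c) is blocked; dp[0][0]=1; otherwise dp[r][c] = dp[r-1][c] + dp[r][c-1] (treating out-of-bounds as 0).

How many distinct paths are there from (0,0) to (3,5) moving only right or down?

56

r\c   0   1   2   3   4   5
  0   1   1   1   1   1   1
  1   1   2   3   4   5   6
  2   1   3   6  10  15  21
  3   1   4  10  20  35  56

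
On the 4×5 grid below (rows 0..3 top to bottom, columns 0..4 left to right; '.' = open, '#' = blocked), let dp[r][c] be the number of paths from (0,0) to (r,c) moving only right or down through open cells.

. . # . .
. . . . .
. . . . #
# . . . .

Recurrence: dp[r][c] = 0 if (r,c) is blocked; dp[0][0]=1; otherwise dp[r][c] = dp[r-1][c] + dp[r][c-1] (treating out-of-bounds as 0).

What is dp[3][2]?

8

r\c   0   1   2   3   4
  0   1   1   0   0   0
  1   1   2   2   2   2
  2   1   3   5   7   0
  3   0   3   8  15  15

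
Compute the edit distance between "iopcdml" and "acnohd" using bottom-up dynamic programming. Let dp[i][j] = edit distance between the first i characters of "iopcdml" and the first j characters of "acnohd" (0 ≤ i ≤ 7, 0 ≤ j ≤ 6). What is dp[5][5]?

5

   ''  a  c  n  o  h  d
''  0  1  2  3  4  5  6
 i  1  1  2  3  4  5  6
 o  2  2  2  3  3  4  5
 p  3  3  3  3  4  4  5
 c  4  4  3  4  4  5  5
 d  5  5  4  4  5  5  5
 m  6  6  5  5  5  6  6
 l  7  7  6  6  6  6  7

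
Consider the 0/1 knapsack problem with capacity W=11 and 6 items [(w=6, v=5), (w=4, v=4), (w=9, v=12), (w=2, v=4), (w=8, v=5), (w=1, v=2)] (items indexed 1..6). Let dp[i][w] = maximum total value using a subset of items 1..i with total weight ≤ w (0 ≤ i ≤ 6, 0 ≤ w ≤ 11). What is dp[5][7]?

i\w   0   1   2   3   4   5   6   7   8   9  10  11
  0   0   0   0   0   0   0   0   0   0   0   0   0
  1   0   0   0   0   0   0   5   5   5   5   5   5
  2   0   0   0   0   4   4   5   5   5   5   9   9
  3   0   0   0   0   4   4   5   5   5  12  12  12
  4   0   0   4   4   4   4   8   8   9  12  12  16
  5   0   0   4   4   4   4   8   8   9  12  12  16
  6   0   2   4   6   6   6   8  10  10  12  14  16

8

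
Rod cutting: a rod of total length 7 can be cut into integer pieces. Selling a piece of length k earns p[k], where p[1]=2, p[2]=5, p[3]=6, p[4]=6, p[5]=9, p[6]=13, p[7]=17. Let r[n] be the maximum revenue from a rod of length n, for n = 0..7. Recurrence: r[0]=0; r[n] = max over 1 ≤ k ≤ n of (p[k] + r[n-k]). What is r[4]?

   n    0    1    2    3    4    5    6    7
r[n]    0    2    5    7   10   12   15   17

10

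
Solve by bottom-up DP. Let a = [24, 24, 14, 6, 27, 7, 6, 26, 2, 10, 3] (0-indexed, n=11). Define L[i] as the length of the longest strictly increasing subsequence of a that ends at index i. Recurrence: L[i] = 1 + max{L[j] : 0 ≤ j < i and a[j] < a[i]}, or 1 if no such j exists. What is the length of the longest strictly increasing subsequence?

   i    0    1    2    3    4    5    6    7    8    9   10
a[i]   24   24   14    6   27    7    6   26    2   10    3
L[i]    1    1    1    1    2    2    1    3    1    3    2

3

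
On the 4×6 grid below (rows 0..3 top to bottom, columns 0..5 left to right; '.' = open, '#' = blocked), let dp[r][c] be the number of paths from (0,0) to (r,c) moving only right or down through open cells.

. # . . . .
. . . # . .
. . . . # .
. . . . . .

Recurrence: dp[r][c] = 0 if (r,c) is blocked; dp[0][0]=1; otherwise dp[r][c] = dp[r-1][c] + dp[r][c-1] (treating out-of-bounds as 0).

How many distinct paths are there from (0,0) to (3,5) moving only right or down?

r\c   0   1   2   3   4   5
  0   1   0   0   0   0   0
  1   1   1   1   0   0   0
  2   1   2   3   3   0   0
  3   1   3   6   9   9   9

9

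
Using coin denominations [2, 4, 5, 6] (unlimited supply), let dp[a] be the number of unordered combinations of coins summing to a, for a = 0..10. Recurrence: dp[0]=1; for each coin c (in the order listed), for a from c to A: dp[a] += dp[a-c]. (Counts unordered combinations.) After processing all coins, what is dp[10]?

6

after  coin     0     1     2     3     4     5     6     7     8     9    10
          2     1     0     1     0     1     0     1     0     1     0     1
          4     1     0     1     0     2     0     2     0     3     0     3
          5     1     0     1     0     2     1     2     1     3     2     4
          6     1     0     1     0     2     1     3     1     4     2     6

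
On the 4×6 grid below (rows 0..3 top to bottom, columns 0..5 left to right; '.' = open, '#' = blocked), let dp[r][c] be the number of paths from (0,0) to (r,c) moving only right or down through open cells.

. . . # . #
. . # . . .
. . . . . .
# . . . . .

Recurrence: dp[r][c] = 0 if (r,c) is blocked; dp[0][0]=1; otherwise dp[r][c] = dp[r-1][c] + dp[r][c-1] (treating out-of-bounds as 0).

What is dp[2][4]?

3

r\c   0   1   2   3   4   5
  0   1   1   1   0   0   0
  1   1   2   0   0   0   0
  2   1   3   3   3   3   3
  3   0   3   6   9  12  15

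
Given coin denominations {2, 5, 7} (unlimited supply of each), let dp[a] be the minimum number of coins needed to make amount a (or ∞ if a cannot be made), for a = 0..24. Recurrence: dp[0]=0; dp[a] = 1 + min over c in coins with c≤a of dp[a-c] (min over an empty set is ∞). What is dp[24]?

4

 a  0  1  2  3  4  5  6  7  8  9 10 11 12 13 14 15 16 17 18 19 20 21 22 23 24
dp  0  -  1  -  2  1  3  1  4  2  2  3  2  4  2  3  3  3  4  3  4  3  4  4  4
(- denotes ∞ / unreachable)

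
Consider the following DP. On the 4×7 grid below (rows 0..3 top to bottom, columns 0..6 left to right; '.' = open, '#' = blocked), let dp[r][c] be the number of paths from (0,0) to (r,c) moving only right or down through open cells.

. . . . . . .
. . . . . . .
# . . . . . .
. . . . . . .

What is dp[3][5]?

r\c   0   1   2   3   4   5   6
  0   1   1   1   1   1   1   1
  1   1   2   3   4   5   6   7
  2   0   2   5   9  14  20  27
  3   0   2   7  16  30  50  77

50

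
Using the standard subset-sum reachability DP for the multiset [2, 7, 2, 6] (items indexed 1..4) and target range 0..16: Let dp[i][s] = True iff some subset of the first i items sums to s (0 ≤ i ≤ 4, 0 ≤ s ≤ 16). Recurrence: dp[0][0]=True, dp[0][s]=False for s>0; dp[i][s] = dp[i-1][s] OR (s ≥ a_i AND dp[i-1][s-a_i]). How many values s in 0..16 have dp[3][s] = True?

i\s   0   1   2   3   4   5   6   7   8   9  10  11  12  13  14  15  16
  0   T   F   F   F   F   F   F   F   F   F   F   F   F   F   F   F   F
  1   T   F   T   F   F   F   F   F   F   F   F   F   F   F   F   F   F
  2   T   F   T   F   F   F   F   T   F   T   F   F   F   F   F   F   F
  3   T   F   T   F   T   F   F   T   F   T   F   T   F   F   F   F   F
  4   T   F   T   F   T   F   T   T   T   T   T   T   F   T   F   T   F

6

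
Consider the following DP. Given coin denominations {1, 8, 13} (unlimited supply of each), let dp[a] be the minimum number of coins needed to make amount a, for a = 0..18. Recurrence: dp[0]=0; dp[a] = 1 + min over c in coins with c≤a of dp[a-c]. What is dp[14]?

 a  0  1  2  3  4  5  6  7  8  9 10 11 12 13 14 15 16 17 18
dp  0  1  2  3  4  5  6  7  1  2  3  4  5  1  2  3  2  3  4

2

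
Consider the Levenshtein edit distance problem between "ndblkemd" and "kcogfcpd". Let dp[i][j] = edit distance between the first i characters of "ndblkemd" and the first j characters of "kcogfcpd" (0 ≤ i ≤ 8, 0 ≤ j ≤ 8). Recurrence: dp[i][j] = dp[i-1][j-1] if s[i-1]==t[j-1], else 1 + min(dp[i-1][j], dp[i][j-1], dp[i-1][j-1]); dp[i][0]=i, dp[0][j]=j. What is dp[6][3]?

   ''  k  c  o  g  f  c  p  d
''  0  1  2  3  4  5  6  7  8
 n  1  1  2  3  4  5  6  7  8
 d  2  2  2  3  4  5  6  7  7
 b  3  3  3  3  4  5  6  7  8
 l  4  4  4  4  4  5  6  7  8
 k  5  4  5  5  5  5  6  7  8
 e  6  5  5  6  6  6  6  7  8
 m  7  6  6  6  7  7  7  7  8
 d  8  7  7  7  7  8  8  8  7

6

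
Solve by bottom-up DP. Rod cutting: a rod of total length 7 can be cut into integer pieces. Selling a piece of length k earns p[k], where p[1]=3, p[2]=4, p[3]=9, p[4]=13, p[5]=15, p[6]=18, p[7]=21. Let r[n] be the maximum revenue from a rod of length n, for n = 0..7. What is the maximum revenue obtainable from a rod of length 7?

22

   n    0    1    2    3    4    5    6    7
r[n]    0    3    6    9   13   16   19   22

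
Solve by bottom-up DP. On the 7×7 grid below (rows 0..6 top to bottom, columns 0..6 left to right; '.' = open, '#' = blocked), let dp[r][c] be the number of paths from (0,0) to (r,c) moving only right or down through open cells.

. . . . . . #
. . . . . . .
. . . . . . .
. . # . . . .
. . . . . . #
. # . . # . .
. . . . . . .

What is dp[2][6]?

r\c   0   1   2   3   4   5   6
  0   1   1   1   1   1   1   0
  1   1   2   3   4   5   6   6
  2   1   3   6  10  15  21  27
  3   1   4   0  10  25  46  73
  4   1   5   5  15  40  86   0
  5   1   0   5  20   0  86  86
  6   1   1   6  26  26 112 198

27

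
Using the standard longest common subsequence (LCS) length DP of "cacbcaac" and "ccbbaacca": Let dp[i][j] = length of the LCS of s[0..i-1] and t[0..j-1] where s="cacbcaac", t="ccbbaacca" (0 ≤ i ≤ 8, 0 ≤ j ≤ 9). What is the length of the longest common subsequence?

   ''  c  c  b  b  a  a  c  c  a
''  0  0  0  0  0  0  0  0  0  0
 c  0  1  1  1  1  1  1  1  1  1
 a  0  1  1  1  1  2  2  2  2  2
 c  0  1  2  2  2  2  2  3  3  3
 b  0  1  2  3  3  3  3  3  3  3
 c  0  1  2  3  3  3  3  4  4  4
 a  0  1  2  3  3  4  4  4  4  5
 a  0  1  2  3  3  4  5  5  5  5
 c  0  1  2  3  3  4  5  6  6  6

6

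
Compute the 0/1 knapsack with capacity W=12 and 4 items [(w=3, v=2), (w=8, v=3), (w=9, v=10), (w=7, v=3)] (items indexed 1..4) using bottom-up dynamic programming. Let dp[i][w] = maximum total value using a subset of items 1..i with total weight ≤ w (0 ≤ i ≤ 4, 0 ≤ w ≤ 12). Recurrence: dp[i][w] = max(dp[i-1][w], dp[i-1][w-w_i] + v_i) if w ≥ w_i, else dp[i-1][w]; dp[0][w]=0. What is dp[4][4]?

i\w   0   1   2   3   4   5   6   7   8   9  10  11  12
  0   0   0   0   0   0   0   0   0   0   0   0   0   0
  1   0   0   0   2   2   2   2   2   2   2   2   2   2
  2   0   0   0   2   2   2   2   2   3   3   3   5   5
  3   0   0   0   2   2   2   2   2   3  10  10  10  12
  4   0   0   0   2   2   2   2   3   3  10  10  10  12

2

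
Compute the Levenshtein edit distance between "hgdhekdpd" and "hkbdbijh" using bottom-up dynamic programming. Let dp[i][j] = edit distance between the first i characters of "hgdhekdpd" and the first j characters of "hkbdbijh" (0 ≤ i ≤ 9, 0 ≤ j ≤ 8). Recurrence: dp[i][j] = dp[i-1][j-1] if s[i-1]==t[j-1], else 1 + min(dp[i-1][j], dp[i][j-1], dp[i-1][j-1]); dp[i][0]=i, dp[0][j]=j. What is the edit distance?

   ''  h  k  b  d  b  i  j  h
''  0  1  2  3  4  5  6  7  8
 h  1  0  1  2  3  4  5  6  7
 g  2  1  1  2  3  4  5  6  7
 d  3  2  2  2  2  3  4  5  6
 h  4  3  3  3  3  3  4  5  5
 e  5  4  4  4  4  4  4  5  6
 k  6  5  4  5  5  5  5  5  6
 d  7  6  5  5  5  6  6  6  6
 p  8  7  6  6  6  6  7  7  7
 d  9  8  7  7  6  7  7  8  8

8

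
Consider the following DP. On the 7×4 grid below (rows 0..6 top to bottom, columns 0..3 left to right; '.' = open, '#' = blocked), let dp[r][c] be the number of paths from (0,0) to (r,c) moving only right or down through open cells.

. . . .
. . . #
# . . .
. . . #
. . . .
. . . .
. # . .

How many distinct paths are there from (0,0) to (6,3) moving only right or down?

31

r\c   0   1   2   3
  0   1   1   1   1
  1   1   2   3   0
  2   0   2   5   5
  3   0   2   7   0
  4   0   2   9   9
  5   0   2  11  20
  6   0   0  11  31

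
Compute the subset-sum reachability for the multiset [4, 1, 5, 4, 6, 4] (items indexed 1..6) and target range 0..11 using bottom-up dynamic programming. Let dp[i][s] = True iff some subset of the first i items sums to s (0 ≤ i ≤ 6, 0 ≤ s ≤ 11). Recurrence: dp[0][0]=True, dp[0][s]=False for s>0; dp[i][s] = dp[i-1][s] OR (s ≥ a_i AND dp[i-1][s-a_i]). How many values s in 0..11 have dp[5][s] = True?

10

i\s   0   1   2   3   4   5   6   7   8   9  10  11
  0   T   F   F   F   F   F   F   F   F   F   F   F
  1   T   F   F   F   T   F   F   F   F   F   F   F
  2   T   T   F   F   T   T   F   F   F   F   F   F
  3   T   T   F   F   T   T   T   F   F   T   T   F
  4   T   T   F   F   T   T   T   F   T   T   T   F
  5   T   T   F   F   T   T   T   T   T   T   T   T
  6   T   T   F   F   T   T   T   T   T   T   T   T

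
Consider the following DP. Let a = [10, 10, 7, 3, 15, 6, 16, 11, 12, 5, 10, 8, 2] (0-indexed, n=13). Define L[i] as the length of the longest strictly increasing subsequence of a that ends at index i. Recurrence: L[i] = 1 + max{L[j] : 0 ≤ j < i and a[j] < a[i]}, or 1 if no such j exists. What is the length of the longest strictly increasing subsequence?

4

   i    0    1    2    3    4    5    6    7    8    9   10   11   12
a[i]   10   10    7    3   15    6   16   11   12    5   10    8    2
L[i]    1    1    1    1    2    2    3    3    4    2    3    3    1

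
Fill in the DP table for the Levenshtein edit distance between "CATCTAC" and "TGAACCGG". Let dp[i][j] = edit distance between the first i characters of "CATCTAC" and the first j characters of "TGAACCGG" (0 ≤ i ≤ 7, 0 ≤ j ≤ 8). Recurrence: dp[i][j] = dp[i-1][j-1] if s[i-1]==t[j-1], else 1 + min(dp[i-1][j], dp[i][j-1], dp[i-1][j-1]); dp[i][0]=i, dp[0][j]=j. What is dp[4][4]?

   ''  T  G  A  A  C  C  G  G
''  0  1  2  3  4  5  6  7  8
 C  1  1  2  3  4  4  5  6  7
 A  2  2  2  2  3  4  5  6  7
 T  3  2  3  3  3  4  5  6  7
 C  4  3  3  4  4  3  4  5  6
 T  5  4  4  4  5  4  4  5  6
 A  6  5  5  4  4  5  5  5  6
 C  7  6  6  5  5  4  5  6  6

4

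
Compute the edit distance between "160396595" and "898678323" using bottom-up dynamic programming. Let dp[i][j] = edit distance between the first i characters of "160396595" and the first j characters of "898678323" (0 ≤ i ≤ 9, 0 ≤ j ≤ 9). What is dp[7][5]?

   ''  8  9  8  6  7  8  3  2  3
''  0  1  2  3  4  5  6  7  8  9
 1  1  1  2  3  4  5  6  7  8  9
 6  2  2  2  3  3  4  5  6  7  8
 0  3  3  3  3  4  4  5  6  7  8
 3  4  4  4  4  4  5  5  5  6  7
 9  5  5  4  5  5  5  6  6  6  7
 6  6  6  5  5  5  6  6  7  7  7
 5  7  7  6  6  6  6  7  7  8  8
 9  8  8  7  7  7  7  7  8  8  9
 5  9  9  8  8  8  8  8  8  9  9

6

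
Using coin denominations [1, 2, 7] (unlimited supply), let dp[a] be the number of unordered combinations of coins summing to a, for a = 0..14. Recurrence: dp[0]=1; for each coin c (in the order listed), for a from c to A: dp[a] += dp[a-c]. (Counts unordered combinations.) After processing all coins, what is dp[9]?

7

after  coin     0     1     2     3     4     5     6     7     8     9    10    11    12    13    14
          1     1     1     1     1     1     1     1     1     1     1     1     1     1     1     1
          2     1     1     2     2     3     3     4     4     5     5     6     6     7     7     8
          7     1     1     2     2     3     3     4     5     6     7     8     9    10    11    13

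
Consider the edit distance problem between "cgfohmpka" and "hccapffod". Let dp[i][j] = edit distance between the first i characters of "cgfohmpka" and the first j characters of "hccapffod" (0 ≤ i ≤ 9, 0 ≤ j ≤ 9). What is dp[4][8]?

5

   ''  h  c  c  a  p  f  f  o  d
''  0  1  2  3  4  5  6  7  8  9
 c  1  1  1  2  3  4  5  6  7  8
 g  2  2  2  2  3  4  5  6  7  8
 f  3  3  3  3  3  4  4  5  6  7
 o  4  4  4  4  4  4  5  5  5  6
 h  5  4  5  5  5  5  5  6  6  6
 m  6  5  5  6  6  6  6  6  7  7
 p  7  6  6  6  7  6  7  7  7  8
 k  8  7  7  7  7  7  7  8  8  8
 a  9  8  8  8  7  8  8  8  9  9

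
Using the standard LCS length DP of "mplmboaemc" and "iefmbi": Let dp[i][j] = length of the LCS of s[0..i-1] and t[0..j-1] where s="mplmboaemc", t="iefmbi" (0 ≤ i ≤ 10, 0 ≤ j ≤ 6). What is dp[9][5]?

2

   ''  i  e  f  m  b  i
''  0  0  0  0  0  0  0
 m  0  0  0  0  1  1  1
 p  0  0  0  0  1  1  1
 l  0  0  0  0  1  1  1
 m  0  0  0  0  1  1  1
 b  0  0  0  0  1  2  2
 o  0  0  0  0  1  2  2
 a  0  0  0  0  1  2  2
 e  0  0  1  1  1  2  2
 m  0  0  1  1  2  2  2
 c  0  0  1  1  2  2  2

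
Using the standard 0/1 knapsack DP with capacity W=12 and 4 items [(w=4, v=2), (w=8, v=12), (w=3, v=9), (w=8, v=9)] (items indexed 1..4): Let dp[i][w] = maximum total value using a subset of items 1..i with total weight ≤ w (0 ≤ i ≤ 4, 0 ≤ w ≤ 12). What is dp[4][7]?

i\w   0   1   2   3   4   5   6   7   8   9  10  11  12
  0   0   0   0   0   0   0   0   0   0   0   0   0   0
  1   0   0   0   0   2   2   2   2   2   2   2   2   2
  2   0   0   0   0   2   2   2   2  12  12  12  12  14
  3   0   0   0   9   9   9   9  11  12  12  12  21  21
  4   0   0   0   9   9   9   9  11  12  12  12  21  21

11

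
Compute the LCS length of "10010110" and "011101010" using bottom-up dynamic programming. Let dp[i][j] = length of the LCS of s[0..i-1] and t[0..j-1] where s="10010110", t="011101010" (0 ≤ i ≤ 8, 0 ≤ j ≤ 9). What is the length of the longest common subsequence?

6

   ''  0  1  1  1  0  1  0  1  0
''  0  0  0  0  0  0  0  0  0  0
 1  0  0  1  1  1  1  1  1  1  1
 0  0  1  1  1  1  2  2  2  2  2
 0  0  1  1  1  1  2  2  3  3  3
 1  0  1  2  2  2  2  3  3  4  4
 0  0  1  2  2  2  3  3  4  4  5
 1  0  1  2  3  3  3  4  4  5  5
 1  0  1  2  3  4  4  4  4  5  5
 0  0  1  2  3  4  5  5  5  5  6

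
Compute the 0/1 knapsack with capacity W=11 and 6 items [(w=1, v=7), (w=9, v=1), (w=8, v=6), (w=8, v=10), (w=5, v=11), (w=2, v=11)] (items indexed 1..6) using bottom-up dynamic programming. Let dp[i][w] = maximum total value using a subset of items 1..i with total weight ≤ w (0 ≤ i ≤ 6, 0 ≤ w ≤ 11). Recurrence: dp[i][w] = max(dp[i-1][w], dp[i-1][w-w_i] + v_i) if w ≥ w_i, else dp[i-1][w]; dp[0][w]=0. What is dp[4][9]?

17

i\w   0   1   2   3   4   5   6   7   8   9  10  11
  0   0   0   0   0   0   0   0   0   0   0   0   0
  1   0   7   7   7   7   7   7   7   7   7   7   7
  2   0   7   7   7   7   7   7   7   7   7   8   8
  3   0   7   7   7   7   7   7   7   7  13  13  13
  4   0   7   7   7   7   7   7   7  10  17  17  17
  5   0   7   7   7   7  11  18  18  18  18  18  18
  6   0   7  11  18  18  18  18  22  29  29  29  29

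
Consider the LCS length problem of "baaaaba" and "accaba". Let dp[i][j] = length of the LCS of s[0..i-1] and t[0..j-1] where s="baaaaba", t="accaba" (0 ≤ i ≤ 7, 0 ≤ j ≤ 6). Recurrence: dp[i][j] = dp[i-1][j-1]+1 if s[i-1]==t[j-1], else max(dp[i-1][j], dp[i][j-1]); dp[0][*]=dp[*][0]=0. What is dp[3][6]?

   ''  a  c  c  a  b  a
''  0  0  0  0  0  0  0
 b  0  0  0  0  0  1  1
 a  0  1  1  1  1  1  2
 a  0  1  1  1  2  2  2
 a  0  1  1  1  2  2  3
 a  0  1  1  1  2  2  3
 b  0  1  1  1  2  3  3
 a  0  1  1  1  2  3  4

2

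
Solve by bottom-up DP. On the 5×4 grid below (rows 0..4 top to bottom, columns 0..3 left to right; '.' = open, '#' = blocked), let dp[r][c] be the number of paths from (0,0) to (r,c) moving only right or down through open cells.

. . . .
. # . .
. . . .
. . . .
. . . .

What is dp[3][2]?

4

r\c   0   1   2   3
  0   1   1   1   1
  1   1   0   1   2
  2   1   1   2   4
  3   1   2   4   8
  4   1   3   7  15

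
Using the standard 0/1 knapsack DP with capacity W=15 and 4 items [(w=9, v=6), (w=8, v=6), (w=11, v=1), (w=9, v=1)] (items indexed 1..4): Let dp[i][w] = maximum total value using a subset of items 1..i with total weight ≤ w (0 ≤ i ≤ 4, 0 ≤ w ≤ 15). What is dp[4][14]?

6

i\w   0   1   2   3   4   5   6   7   8   9  10  11  12  13  14  15
  0   0   0   0   0   0   0   0   0   0   0   0   0   0   0   0   0
  1   0   0   0   0   0   0   0   0   0   6   6   6   6   6   6   6
  2   0   0   0   0   0   0   0   0   6   6   6   6   6   6   6   6
  3   0   0   0   0   0   0   0   0   6   6   6   6   6   6   6   6
  4   0   0   0   0   0   0   0   0   6   6   6   6   6   6   6   6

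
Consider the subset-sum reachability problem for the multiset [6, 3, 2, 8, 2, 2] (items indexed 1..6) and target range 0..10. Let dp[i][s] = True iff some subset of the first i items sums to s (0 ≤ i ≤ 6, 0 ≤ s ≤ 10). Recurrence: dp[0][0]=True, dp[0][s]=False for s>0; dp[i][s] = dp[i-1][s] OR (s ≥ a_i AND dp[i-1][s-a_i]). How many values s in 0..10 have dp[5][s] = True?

i\s   0   1   2   3   4   5   6   7   8   9  10
  0   T   F   F   F   F   F   F   F   F   F   F
  1   T   F   F   F   F   F   T   F   F   F   F
  2   T   F   F   T   F   F   T   F   F   T   F
  3   T   F   T   T   F   T   T   F   T   T   F
  4   T   F   T   T   F   T   T   F   T   T   T
  5   T   F   T   T   T   T   T   T   T   T   T
  6   T   F   T   T   T   T   T   T   T   T   T

10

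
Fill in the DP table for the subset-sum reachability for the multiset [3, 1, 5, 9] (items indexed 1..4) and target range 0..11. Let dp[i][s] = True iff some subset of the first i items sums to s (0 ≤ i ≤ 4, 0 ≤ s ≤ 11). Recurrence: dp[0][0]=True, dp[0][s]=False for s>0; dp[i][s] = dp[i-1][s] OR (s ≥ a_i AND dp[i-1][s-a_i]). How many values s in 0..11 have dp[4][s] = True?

9

i\s   0   1   2   3   4   5   6   7   8   9  10  11
  0   T   F   F   F   F   F   F   F   F   F   F   F
  1   T   F   F   T   F   F   F   F   F   F   F   F
  2   T   T   F   T   T   F   F   F   F   F   F   F
  3   T   T   F   T   T   T   T   F   T   T   F   F
  4   T   T   F   T   T   T   T   F   T   T   T   F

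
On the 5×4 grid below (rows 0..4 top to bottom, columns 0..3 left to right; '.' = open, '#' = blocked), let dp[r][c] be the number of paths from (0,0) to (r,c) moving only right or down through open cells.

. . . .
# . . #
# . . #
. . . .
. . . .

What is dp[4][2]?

r\c   0   1   2   3
  0   1   1   1   1
  1   0   1   2   0
  2   0   1   3   0
  3   0   1   4   4
  4   0   1   5   9

5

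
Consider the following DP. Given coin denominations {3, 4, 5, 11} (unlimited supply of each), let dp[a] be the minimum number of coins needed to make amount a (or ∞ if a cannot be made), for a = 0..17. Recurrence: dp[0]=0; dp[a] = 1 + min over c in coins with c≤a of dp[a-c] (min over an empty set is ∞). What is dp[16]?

 a  0  1  2  3  4  5  6  7  8  9 10 11 12 13 14 15 16 17
dp  0  -  -  1  1  1  2  2  2  2  2  1  3  3  2  2  2  3
(- denotes ∞ / unreachable)

2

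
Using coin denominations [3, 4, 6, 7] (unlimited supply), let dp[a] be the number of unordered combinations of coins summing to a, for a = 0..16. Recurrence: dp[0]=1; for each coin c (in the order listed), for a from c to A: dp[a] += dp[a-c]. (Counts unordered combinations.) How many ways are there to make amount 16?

after  coin     0     1     2     3     4     5     6     7     8     9    10    11    12    13    14    15    16
          3     1     0     0     1     0     0     1     0     0     1     0     0     1     0     0     1     0
          4     1     0     0     1     1     0     1     1     1     1     1     1     2     1     1     2     2
          6     1     0     0     1     1     0     2     1     1     2     2     1     4     2     2     4     4
          7     1     0     0     1     1     0     2     2     1     2     3     2     4     4     4     5     6

6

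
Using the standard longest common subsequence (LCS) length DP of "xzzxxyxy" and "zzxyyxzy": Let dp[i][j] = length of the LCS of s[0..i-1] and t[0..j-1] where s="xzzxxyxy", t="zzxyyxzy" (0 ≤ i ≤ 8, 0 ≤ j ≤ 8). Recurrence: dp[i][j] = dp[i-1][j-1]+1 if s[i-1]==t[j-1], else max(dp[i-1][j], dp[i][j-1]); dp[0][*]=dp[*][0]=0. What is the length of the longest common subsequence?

   ''  z  z  x  y  y  x  z  y
''  0  0  0  0  0  0  0  0  0
 x  0  0  0  1  1  1  1  1  1
 z  0  1  1  1  1  1  1  2  2
 z  0  1  2  2  2  2  2  2  2
 x  0  1  2  3  3  3  3  3  3
 x  0  1  2  3  3  3  4  4  4
 y  0  1  2  3  4  4  4  4  5
 x  0  1  2  3  4  4  5  5  5
 y  0  1  2  3  4  5  5  5  6

6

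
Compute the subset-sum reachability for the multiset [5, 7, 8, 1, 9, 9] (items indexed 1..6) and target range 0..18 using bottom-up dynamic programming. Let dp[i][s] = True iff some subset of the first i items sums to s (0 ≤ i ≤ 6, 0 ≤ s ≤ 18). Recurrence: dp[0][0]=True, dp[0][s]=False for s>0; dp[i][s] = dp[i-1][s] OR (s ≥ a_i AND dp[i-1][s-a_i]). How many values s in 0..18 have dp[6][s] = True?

i\s   0   1   2   3   4   5   6   7   8   9  10  11  12  13  14  15  16  17  18
  0   T   F   F   F   F   F   F   F   F   F   F   F   F   F   F   F   F   F   F
  1   T   F   F   F   F   T   F   F   F   F   F   F   F   F   F   F   F   F   F
  2   T   F   F   F   F   T   F   T   F   F   F   F   T   F   F   F   F   F   F
  3   T   F   F   F   F   T   F   T   T   F   F   F   T   T   F   T   F   F   F
  4   T   T   F   F   F   T   T   T   T   T   F   F   T   T   T   T   T   F   F
  5   T   T   F   F   F   T   T   T   T   T   T   F   T   T   T   T   T   T   T
  6   T   T   F   F   F   T   T   T   T   T   T   F   T   T   T   T   T   T   T

15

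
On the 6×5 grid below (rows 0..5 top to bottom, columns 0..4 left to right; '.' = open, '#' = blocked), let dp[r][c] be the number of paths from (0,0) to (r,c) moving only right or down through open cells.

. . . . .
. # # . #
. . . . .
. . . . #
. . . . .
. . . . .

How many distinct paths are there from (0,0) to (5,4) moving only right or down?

32

r\c   0   1   2   3   4
  0   1   1   1   1   1
  1   1   0   0   1   0
  2   1   1   1   2   2
  3   1   2   3   5   0
  4   1   3   6  11  11
  5   1   4  10  21  32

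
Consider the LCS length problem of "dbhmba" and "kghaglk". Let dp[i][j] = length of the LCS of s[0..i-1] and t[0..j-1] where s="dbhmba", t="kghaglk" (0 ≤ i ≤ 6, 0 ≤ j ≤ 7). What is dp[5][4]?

1

   ''  k  g  h  a  g  l  k
''  0  0  0  0  0  0  0  0
 d  0  0  0  0  0  0  0  0
 b  0  0  0  0  0  0  0  0
 h  0  0  0  1  1  1  1  1
 m  0  0  0  1  1  1  1  1
 b  0  0  0  1  1  1  1  1
 a  0  0  0  1  2  2  2  2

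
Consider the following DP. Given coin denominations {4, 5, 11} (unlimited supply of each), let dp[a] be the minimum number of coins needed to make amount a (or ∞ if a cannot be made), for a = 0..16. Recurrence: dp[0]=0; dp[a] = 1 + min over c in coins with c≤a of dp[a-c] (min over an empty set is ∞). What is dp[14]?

3

 a  0  1  2  3  4  5  6  7  8  9 10 11 12 13 14 15 16
dp  0  -  -  -  1  1  -  -  2  2  2  1  3  3  3  2  2
(- denotes ∞ / unreachable)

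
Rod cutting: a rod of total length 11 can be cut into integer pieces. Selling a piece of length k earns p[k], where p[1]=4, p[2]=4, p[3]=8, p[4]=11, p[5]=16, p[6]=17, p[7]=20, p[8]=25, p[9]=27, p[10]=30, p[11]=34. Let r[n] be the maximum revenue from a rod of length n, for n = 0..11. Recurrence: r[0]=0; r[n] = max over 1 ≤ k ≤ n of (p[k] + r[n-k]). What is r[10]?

40

   n    0    1    2    3    4    5    6    7    8    9   10   11
r[n]    0    4    8   12   16   20   24   28   32   36   40   44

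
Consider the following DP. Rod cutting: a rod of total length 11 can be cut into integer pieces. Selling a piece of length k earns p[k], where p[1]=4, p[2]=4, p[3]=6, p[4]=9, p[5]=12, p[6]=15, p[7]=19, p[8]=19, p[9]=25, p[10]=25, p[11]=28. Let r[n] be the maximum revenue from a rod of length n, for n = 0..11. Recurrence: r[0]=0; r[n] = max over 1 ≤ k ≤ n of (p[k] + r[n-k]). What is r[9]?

36

   n    0    1    2    3    4    5    6    7    8    9   10   11
r[n]    0    4    8   12   16   20   24   28   32   36   40   44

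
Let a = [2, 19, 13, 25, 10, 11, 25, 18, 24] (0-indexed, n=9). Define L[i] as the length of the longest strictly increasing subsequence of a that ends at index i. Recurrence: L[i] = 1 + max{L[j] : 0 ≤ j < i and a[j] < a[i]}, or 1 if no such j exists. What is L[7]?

   i    0    1    2    3    4    5    6    7    8
a[i]    2   19   13   25   10   11   25   18   24
L[i]    1    2    2    3    2    3    4    4    5

4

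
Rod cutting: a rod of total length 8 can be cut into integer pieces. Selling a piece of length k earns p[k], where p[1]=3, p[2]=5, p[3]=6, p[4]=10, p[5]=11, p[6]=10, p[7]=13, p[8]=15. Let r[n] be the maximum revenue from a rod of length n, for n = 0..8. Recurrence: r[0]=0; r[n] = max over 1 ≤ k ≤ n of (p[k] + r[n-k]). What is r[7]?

   n    0    1    2    3    4    5    6    7    8
r[n]    0    3    6    9   12   15   18   21   24

21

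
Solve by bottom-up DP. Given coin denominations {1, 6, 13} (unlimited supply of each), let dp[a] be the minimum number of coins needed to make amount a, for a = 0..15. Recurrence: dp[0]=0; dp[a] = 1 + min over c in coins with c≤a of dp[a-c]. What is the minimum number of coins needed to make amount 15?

 a  0  1  2  3  4  5  6  7  8  9 10 11 12 13 14 15
dp  0  1  2  3  4  5  1  2  3  4  5  6  2  1  2  3

3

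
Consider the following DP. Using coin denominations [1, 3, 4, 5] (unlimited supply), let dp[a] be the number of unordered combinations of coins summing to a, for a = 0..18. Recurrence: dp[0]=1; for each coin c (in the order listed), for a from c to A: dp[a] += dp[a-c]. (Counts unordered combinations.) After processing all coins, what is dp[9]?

10

after  coin     0     1     2     3     4     5     6     7     8     9    10    11    12    13    14    15    16    17    18
          1     1     1     1     1     1     1     1     1     1     1     1     1     1     1     1     1     1     1     1
          3     1     1     1     2     2     2     3     3     3     4     4     4     5     5     5     6     6     6     7
          4     1     1     1     2     3     3     4     5     6     7     8     9    11    12    13    15    17    18    20
          5     1     1     1     2     3     4     5     6     8    10    12    14    17    20    23    27    31    35    40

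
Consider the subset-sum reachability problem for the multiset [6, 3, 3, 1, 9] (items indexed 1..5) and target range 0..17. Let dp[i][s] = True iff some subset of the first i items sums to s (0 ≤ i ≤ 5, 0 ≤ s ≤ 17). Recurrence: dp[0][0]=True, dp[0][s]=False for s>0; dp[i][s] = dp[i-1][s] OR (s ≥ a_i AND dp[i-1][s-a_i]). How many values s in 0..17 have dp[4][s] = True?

10

i\s   0   1   2   3   4   5   6   7   8   9  10  11  12  13  14  15  16  17
  0   T   F   F   F   F   F   F   F   F   F   F   F   F   F   F   F   F   F
  1   T   F   F   F   F   F   T   F   F   F   F   F   F   F   F   F   F   F
  2   T   F   F   T   F   F   T   F   F   T   F   F   F   F   F   F   F   F
  3   T   F   F   T   F   F   T   F   F   T   F   F   T   F   F   F   F   F
  4   T   T   F   T   T   F   T   T   F   T   T   F   T   T   F   F   F   F
  5   T   T   F   T   T   F   T   T   F   T   T   F   T   T   F   T   T   F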